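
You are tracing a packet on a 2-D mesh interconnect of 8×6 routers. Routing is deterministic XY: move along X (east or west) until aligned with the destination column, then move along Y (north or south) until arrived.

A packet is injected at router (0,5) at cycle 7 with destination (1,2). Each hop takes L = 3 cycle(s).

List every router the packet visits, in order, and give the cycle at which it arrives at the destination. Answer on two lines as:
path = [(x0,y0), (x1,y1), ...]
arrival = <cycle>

t=7: at (0,5)
t=10: at (1,5) after E
t=13: at (1,4) after S
t=16: at (1,3) after S
t=19: at (1,2) after S

path = [(0,5), (1,5), (1,4), (1,3), (1,2)]
arrival = 19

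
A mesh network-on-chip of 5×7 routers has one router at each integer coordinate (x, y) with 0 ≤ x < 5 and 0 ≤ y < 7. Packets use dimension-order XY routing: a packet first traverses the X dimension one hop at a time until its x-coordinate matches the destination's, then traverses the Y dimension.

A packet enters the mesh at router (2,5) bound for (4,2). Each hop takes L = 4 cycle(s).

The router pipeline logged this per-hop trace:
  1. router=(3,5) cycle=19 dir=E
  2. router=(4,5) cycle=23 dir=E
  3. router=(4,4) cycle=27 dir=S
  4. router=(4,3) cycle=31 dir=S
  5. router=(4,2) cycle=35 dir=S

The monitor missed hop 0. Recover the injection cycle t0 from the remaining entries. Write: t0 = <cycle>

t0 = 15

At hop 1 the cycle is 19; in general cyc_k = t0 + kL.
So t0 = 19 − 1·4 = 15.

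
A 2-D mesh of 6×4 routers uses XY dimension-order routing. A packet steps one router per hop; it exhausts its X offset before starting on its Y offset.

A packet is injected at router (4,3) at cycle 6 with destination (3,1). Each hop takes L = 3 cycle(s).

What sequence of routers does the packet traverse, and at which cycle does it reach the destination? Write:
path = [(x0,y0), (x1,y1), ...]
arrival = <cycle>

path = [(4,3), (3,3), (3,2), (3,1)]
arrival = 15

hop 0: (4,3) @ cyc 6
hop 1: (3,3) @ cyc 9  [W]
hop 2: (3,2) @ cyc 12  [S]
hop 3: (3,1) @ cyc 15  [S]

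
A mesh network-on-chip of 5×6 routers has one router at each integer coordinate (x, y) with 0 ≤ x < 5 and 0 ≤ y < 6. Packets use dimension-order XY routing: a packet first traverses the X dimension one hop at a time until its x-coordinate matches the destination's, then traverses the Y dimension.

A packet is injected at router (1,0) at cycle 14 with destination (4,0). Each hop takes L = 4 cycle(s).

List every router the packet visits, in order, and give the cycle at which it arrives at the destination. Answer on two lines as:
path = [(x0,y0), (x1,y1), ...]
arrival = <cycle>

path = [(1,0), (2,0), (3,0), (4,0)]
arrival = 26

hop 0: (1,0) @ cyc 14
hop 1: (2,0) @ cyc 18  [E]
hop 2: (3,0) @ cyc 22  [E]
hop 3: (4,0) @ cyc 26  [E]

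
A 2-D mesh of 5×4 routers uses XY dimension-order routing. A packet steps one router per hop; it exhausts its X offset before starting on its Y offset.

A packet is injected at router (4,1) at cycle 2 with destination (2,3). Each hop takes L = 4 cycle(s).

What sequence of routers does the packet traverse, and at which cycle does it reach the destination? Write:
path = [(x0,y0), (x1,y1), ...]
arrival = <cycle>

src (4,1)  cyc=2
W→(3,1)  cyc=6
W→(2,1)  cyc=10
N→(2,2)  cyc=14
N→(2,3)  cyc=18

path = [(4,1), (3,1), (2,1), (2,2), (2,3)]
arrival = 18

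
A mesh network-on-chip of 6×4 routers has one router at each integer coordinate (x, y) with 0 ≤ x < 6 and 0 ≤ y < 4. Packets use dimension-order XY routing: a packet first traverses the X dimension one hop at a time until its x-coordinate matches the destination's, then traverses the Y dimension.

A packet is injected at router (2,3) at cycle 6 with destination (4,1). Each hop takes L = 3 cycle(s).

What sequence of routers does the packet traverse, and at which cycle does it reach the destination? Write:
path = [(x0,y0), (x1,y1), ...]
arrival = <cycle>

src (2,3)  cyc=6
E→(3,3)  cyc=9
E→(4,3)  cyc=12
S→(4,2)  cyc=15
S→(4,1)  cyc=18

path = [(2,3), (3,3), (4,3), (4,2), (4,1)]
arrival = 18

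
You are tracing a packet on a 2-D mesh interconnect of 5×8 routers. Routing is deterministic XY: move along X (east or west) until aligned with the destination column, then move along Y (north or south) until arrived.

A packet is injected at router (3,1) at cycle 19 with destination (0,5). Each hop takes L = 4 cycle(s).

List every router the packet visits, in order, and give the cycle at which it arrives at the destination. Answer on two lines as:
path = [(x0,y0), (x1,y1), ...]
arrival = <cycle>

[0] x=3 y=1 t=19
[1] x=2 y=1 t=23 →W
[2] x=1 y=1 t=27 →W
[3] x=0 y=1 t=31 →W
[4] x=0 y=2 t=35 →N
[5] x=0 y=3 t=39 →N
[6] x=0 y=4 t=43 →N
[7] x=0 y=5 t=47 →N

path = [(3,1), (2,1), (1,1), (0,1), (0,2), (0,3), (0,4), (0,5)]
arrival = 47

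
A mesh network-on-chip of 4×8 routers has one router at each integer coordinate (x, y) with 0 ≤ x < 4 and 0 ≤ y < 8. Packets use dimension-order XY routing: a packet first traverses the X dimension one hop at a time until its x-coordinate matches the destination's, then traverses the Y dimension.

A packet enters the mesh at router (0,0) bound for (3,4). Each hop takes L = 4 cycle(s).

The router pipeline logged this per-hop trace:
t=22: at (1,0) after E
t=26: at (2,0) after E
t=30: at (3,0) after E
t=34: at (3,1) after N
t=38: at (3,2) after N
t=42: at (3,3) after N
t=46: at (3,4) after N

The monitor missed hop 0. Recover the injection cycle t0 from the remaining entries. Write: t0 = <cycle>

t0 = 18

Hop 1 reached at cycle 22; hop k is at t0 + k·L.
Therefore t0 = 22 − L = 18.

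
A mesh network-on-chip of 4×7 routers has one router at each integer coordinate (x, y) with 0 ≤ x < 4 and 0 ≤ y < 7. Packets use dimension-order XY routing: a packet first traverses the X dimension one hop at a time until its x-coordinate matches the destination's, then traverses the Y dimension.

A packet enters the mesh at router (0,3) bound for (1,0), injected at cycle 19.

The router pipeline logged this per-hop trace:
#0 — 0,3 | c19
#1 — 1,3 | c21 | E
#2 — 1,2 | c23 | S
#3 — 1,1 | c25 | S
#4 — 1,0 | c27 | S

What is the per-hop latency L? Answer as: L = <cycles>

Between hops 0 and 1 the cycle counter advances 21 − 19 = 2.
Per-hop latency L = Δcyc = 2.

L = 2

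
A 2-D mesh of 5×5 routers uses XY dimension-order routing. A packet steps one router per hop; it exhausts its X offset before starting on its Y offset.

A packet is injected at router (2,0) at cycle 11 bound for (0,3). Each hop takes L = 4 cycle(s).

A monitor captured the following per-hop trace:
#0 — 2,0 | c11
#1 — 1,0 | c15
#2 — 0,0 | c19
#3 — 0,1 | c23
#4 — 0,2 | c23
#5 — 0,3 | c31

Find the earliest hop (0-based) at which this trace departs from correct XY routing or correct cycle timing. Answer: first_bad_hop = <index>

first_bad_hop = 4

hop 1: step (-1,+0), +4 cyc — ok
hop 2: step (-1,+0), +4 cyc — ok
hop 3: step (+0,+1), +4 cyc — ok
hop 4: step (+0,+1), +0 cyc — BAD: Δcyc=0≠L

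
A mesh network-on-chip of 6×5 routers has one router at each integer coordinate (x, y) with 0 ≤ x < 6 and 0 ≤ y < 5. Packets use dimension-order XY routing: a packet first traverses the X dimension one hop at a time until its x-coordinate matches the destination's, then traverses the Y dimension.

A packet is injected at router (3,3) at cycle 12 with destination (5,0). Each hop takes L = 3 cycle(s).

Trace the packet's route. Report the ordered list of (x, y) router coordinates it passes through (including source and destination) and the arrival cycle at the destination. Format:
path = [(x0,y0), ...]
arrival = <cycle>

path = [(3,3), (4,3), (5,3), (5,2), (5,1), (5,0)]
arrival = 27

src (3,3)  cyc=12
E→(4,3)  cyc=15
E→(5,3)  cyc=18
S→(5,2)  cyc=21
S→(5,1)  cyc=24
S→(5,0)  cyc=27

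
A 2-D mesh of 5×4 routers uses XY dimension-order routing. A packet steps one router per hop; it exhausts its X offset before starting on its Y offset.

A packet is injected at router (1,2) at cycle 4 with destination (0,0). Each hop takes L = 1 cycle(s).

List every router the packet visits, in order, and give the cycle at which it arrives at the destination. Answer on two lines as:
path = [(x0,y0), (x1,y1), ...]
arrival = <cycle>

hop 0: (1,2) @ cyc 4
hop 1: (0,2) @ cyc 5  [W]
hop 2: (0,1) @ cyc 6  [S]
hop 3: (0,0) @ cyc 7  [S]

path = [(1,2), (0,2), (0,1), (0,0)]
arrival = 7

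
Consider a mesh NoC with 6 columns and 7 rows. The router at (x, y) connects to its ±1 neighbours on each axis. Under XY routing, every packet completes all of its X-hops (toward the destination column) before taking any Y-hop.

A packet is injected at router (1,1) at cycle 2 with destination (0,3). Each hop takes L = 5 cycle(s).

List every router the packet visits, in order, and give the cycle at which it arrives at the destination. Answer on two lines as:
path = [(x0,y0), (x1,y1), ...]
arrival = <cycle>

path = [(1,1), (0,1), (0,2), (0,3)]
arrival = 17

src (1,1)  cyc=2
W→(0,1)  cyc=7
N→(0,2)  cyc=12
N→(0,3)  cyc=17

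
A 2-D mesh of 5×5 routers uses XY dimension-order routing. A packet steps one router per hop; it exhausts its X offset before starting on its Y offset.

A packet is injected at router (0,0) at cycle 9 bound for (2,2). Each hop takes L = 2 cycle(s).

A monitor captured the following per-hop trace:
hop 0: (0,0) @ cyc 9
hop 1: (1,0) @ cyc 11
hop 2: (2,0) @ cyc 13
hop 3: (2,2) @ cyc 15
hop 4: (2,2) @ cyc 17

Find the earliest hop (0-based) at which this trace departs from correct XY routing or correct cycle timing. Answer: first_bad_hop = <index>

first_bad_hop = 3

hop 1: step (+1,+0), +2 cyc — ok
hop 2: step (+1,+0), +2 cyc — ok
hop 3: step (+0,+2), +2 cyc — BAD: non-unit step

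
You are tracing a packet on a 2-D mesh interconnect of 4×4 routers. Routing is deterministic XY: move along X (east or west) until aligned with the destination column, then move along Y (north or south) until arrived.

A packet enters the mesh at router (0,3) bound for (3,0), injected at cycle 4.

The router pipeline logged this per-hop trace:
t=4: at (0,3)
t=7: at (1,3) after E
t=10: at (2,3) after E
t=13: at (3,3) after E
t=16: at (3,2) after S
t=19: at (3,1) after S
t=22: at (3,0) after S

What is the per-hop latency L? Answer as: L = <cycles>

L = 3

From hop 0 (4) to hop 1 (7): +3 cycles.
That increment is L by definition: L = 3.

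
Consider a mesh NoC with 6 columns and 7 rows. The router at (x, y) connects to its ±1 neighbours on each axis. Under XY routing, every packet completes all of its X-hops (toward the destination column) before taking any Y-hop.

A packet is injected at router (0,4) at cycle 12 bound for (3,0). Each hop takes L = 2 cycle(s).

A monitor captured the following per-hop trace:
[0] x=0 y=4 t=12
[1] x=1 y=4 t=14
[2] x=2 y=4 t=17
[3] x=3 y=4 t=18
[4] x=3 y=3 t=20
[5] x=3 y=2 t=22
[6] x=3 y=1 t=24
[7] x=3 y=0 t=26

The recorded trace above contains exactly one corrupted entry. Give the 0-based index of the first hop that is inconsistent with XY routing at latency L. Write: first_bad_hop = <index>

first_bad_hop = 2

check 1→ d=(1,0) cyc+2: ok
check 2→ d=(1,0) cyc+3: BAD: Δcyc=3≠L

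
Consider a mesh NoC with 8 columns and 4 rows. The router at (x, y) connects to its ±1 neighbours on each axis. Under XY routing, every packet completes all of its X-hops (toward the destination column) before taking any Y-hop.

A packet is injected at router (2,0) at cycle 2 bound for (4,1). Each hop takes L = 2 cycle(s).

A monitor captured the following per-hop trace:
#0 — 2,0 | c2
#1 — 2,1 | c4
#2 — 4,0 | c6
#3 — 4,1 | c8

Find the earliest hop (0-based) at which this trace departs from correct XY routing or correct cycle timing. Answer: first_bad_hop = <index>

  1: Δx=+0 Δy=+1 Δt=2 [BAD: Y-move but x=2≠4]

first_bad_hop = 1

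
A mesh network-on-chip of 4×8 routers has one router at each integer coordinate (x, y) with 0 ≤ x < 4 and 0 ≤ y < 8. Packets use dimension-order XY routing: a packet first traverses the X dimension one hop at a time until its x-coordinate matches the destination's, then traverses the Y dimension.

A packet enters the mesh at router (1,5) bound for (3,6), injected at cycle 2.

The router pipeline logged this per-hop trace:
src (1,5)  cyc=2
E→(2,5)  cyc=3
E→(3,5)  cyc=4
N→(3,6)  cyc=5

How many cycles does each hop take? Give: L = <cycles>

L = 1

cyc[1] − cyc[0] = 3 − 2 = 1.
Each hop adds L, hence L = 1.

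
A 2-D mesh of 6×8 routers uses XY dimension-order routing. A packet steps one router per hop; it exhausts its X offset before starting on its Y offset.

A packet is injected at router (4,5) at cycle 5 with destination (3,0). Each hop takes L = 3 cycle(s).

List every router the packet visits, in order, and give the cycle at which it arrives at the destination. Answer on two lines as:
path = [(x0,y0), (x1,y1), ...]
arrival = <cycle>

t=5: at (4,5)
t=8: at (3,5) after W
t=11: at (3,4) after S
t=14: at (3,3) after S
t=17: at (3,2) after S
t=20: at (3,1) after S
t=23: at (3,0) after S

path = [(4,5), (3,5), (3,4), (3,3), (3,2), (3,1), (3,0)]
arrival = 23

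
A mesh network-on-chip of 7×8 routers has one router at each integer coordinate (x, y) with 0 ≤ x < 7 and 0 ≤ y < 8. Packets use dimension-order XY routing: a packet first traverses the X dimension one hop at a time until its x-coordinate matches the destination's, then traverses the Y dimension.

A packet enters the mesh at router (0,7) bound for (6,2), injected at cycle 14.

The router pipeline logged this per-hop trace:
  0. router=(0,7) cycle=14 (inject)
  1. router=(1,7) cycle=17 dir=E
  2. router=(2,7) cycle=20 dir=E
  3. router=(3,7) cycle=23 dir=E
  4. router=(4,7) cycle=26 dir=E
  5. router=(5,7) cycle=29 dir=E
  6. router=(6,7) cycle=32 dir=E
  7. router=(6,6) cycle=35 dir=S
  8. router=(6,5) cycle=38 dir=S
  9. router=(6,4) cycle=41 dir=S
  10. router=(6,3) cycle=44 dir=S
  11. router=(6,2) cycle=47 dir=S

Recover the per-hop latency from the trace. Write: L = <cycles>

Δcyc across hop 0→1: 17 − 14 = 3.
Per-hop latency L = Δcyc = 3.

L = 3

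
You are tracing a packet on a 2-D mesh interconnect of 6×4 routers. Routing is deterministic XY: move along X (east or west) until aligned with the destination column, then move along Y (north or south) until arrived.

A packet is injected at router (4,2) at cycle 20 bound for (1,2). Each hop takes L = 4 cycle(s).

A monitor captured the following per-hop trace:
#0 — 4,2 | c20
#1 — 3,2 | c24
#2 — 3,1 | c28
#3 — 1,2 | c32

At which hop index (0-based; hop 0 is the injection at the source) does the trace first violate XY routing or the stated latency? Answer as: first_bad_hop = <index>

check 1→ d=(-1,0) cyc+4: ok
check 2→ d=(0,-1) cyc+4: BAD: Y-move but x=3≠1

first_bad_hop = 2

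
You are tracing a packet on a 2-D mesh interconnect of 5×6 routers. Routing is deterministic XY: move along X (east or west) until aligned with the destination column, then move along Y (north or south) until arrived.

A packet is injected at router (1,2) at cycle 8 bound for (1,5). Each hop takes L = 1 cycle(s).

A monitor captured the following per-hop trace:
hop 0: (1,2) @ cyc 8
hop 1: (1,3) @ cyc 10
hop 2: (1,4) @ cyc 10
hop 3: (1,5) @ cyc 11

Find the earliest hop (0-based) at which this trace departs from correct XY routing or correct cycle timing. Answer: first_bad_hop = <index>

  1: Δx=+0 Δy=+1 Δt=2 [BAD: Δcyc=2≠L]

first_bad_hop = 1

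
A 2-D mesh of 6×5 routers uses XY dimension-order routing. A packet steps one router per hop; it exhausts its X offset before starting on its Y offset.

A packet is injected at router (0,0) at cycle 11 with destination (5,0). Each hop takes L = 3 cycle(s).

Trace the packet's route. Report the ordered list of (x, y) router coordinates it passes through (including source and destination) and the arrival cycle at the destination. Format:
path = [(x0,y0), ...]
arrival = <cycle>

#0 — 0,0 | c11
#1 — 1,0 | c14 | E
#2 — 2,0 | c17 | E
#3 — 3,0 | c20 | E
#4 — 4,0 | c23 | E
#5 — 5,0 | c26 | E

path = [(0,0), (1,0), (2,0), (3,0), (4,0), (5,0)]
arrival = 26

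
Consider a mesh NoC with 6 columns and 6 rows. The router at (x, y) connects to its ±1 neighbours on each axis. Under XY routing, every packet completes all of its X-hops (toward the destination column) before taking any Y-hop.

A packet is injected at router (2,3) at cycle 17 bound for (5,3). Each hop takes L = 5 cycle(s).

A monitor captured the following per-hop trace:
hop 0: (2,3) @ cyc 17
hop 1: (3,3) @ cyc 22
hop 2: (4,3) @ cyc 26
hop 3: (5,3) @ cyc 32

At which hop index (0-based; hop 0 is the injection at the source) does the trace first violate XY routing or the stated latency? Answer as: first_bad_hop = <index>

[1] (+1,+0) / 5c ⇒ ok
[2] (+1,+0) / 4c ⇒ BAD: Δcyc=4≠L

first_bad_hop = 2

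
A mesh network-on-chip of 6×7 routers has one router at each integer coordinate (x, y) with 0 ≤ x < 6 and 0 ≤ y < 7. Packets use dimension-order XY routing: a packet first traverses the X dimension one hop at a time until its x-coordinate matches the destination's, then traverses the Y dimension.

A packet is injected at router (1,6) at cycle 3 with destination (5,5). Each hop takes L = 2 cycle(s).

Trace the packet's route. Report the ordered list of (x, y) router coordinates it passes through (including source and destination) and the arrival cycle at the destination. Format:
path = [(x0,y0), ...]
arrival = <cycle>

hop 0: (1,6) @ cyc 3
hop 1: (2,6) @ cyc 5  [E]
hop 2: (3,6) @ cyc 7  [E]
hop 3: (4,6) @ cyc 9  [E]
hop 4: (5,6) @ cyc 11  [E]
hop 5: (5,5) @ cyc 13  [S]

path = [(1,6), (2,6), (3,6), (4,6), (5,6), (5,5)]
arrival = 13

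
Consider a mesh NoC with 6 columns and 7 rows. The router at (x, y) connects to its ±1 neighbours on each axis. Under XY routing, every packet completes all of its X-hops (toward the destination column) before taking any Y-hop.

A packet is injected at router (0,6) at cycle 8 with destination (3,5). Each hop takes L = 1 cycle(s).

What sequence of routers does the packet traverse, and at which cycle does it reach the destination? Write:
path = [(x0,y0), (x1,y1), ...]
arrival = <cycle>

#0 — 0,6 | c8
#1 — 1,6 | c9 | E
#2 — 2,6 | c10 | E
#3 — 3,6 | c11 | E
#4 — 3,5 | c12 | S

path = [(0,6), (1,6), (2,6), (3,6), (3,5)]
arrival = 12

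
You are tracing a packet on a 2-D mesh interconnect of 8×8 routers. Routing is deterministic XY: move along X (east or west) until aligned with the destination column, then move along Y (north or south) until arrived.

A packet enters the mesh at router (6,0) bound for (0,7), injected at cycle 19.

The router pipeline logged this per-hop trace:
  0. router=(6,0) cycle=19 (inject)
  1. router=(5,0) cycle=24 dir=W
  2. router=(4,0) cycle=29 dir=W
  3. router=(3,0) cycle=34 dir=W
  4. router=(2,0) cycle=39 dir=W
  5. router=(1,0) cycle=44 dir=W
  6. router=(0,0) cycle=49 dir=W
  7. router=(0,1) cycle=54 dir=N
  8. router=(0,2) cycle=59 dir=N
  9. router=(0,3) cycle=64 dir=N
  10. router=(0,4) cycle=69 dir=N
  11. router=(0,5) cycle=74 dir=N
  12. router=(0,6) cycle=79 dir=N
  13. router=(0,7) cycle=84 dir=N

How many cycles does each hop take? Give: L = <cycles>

Between hops 0 and 1 the cycle counter advances 24 − 19 = 5.
Per-hop latency L = Δcyc = 5.

L = 5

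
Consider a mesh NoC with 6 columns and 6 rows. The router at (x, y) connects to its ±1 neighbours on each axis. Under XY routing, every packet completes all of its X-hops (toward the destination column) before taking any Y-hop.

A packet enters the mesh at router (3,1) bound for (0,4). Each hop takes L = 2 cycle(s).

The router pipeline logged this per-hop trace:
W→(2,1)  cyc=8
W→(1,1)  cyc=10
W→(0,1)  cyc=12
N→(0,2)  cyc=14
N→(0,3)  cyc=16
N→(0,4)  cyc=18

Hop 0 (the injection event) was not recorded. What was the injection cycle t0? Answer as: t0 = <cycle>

The first recorded entry is hop 1 at cycle 8.
t0 = cyc[1] − L = 8 − 2 = 6.

t0 = 6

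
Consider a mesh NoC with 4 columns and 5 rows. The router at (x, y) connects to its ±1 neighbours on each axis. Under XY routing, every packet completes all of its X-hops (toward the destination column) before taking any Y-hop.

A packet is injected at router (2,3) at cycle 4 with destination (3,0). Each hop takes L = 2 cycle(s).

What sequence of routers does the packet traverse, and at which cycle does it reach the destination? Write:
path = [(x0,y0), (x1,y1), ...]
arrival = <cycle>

path = [(2,3), (3,3), (3,2), (3,1), (3,0)]
arrival = 12

t=4: at (2,3)
t=6: at (3,3) after E
t=8: at (3,2) after S
t=10: at (3,1) after S
t=12: at (3,0) after S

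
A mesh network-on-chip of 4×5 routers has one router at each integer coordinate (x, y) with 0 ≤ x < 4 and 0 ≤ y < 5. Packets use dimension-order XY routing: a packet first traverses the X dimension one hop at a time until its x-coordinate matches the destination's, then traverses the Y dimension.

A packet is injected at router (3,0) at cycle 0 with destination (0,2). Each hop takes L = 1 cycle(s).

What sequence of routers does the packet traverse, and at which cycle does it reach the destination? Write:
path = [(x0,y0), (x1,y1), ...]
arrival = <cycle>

src (3,0)  cyc=0
W→(2,0)  cyc=1
W→(1,0)  cyc=2
W→(0,0)  cyc=3
N→(0,1)  cyc=4
N→(0,2)  cyc=5

path = [(3,0), (2,0), (1,0), (0,0), (0,1), (0,2)]
arrival = 5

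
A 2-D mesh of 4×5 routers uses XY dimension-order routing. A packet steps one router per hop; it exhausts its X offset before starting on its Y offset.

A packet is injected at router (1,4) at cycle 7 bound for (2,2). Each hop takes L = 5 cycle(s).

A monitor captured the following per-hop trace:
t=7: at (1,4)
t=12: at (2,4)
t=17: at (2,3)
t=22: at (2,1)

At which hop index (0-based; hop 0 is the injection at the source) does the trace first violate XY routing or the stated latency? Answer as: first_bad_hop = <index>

[1] (+1,+0) / 5c ⇒ ok
[2] (+0,-1) / 5c ⇒ ok
[3] (+0,-2) / 5c ⇒ BAD: non-unit step

first_bad_hop = 3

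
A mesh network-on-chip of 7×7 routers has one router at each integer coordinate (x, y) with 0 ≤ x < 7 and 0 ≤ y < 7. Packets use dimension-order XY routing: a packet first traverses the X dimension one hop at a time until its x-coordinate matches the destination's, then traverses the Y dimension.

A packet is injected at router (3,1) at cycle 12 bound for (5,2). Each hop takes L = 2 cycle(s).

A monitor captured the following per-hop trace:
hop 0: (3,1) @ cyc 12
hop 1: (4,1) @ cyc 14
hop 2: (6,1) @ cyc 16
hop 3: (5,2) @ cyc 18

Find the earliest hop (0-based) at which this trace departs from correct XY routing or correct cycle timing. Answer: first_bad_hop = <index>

first_bad_hop = 2

check 1→ d=(1,0) cyc+2: ok
check 2→ d=(2,0) cyc+2: BAD: non-unit step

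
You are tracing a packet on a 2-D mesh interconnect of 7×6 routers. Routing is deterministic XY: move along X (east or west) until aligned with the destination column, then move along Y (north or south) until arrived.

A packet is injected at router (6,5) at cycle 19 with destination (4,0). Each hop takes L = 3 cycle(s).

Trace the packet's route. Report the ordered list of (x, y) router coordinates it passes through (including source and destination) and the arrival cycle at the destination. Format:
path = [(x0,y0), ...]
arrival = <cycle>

path = [(6,5), (5,5), (4,5), (4,4), (4,3), (4,2), (4,1), (4,0)]
arrival = 40

src (6,5)  cyc=19
W→(5,5)  cyc=22
W→(4,5)  cyc=25
S→(4,4)  cyc=28
S→(4,3)  cyc=31
S→(4,2)  cyc=34
S→(4,1)  cyc=37
S→(4,0)  cyc=40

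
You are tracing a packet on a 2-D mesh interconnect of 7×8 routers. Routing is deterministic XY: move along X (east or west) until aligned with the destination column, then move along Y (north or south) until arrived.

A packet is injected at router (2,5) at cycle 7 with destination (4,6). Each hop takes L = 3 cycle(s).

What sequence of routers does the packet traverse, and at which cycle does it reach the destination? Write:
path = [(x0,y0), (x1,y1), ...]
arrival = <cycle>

hop 0: (2,5) @ cyc 7
hop 1: (3,5) @ cyc 10  [E]
hop 2: (4,5) @ cyc 13  [E]
hop 3: (4,6) @ cyc 16  [N]

path = [(2,5), (3,5), (4,5), (4,6)]
arrival = 16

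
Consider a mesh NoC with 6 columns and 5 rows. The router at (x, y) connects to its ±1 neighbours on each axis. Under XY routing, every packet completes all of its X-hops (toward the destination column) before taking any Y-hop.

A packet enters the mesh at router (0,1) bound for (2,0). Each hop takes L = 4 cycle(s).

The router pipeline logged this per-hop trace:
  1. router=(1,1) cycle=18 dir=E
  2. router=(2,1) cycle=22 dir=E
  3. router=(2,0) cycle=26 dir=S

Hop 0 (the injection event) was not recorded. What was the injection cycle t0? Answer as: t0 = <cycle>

The first recorded entry is hop 1 at cycle 18.
t0 = cyc[1] − L = 18 − 4 = 14.

t0 = 14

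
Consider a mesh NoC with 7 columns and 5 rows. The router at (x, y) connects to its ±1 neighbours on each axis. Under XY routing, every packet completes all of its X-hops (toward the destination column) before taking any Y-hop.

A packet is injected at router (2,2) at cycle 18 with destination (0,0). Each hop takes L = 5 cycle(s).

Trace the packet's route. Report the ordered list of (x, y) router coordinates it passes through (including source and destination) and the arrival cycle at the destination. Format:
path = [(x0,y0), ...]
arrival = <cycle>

path = [(2,2), (1,2), (0,2), (0,1), (0,0)]
arrival = 38

hop 0: (2,2) @ cyc 18
hop 1: (1,2) @ cyc 23  [W]
hop 2: (0,2) @ cyc 28  [W]
hop 3: (0,1) @ cyc 33  [S]
hop 4: (0,0) @ cyc 38  [S]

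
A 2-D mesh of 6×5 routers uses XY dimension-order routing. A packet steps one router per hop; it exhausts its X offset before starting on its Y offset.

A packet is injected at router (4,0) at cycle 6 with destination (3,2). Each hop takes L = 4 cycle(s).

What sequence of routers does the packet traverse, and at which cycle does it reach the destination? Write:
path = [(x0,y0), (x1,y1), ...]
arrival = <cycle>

path = [(4,0), (3,0), (3,1), (3,2)]
arrival = 18

src (4,0)  cyc=6
W→(3,0)  cyc=10
N→(3,1)  cyc=14
N→(3,2)  cyc=18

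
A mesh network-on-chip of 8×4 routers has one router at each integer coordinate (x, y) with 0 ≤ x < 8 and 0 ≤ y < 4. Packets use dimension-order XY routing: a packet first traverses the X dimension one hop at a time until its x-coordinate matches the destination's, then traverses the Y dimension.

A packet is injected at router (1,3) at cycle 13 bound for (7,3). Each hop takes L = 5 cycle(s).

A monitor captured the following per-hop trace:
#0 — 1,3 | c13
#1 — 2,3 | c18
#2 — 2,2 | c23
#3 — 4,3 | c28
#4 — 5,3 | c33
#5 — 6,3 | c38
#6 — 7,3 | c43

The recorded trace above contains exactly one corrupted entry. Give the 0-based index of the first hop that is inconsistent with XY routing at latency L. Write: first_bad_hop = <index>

first_bad_hop = 2

  1: Δx=+1 Δy=+0 Δt=5 [ok]
  2: Δx=+0 Δy=-1 Δt=5 [BAD: Y-move but x=2≠7]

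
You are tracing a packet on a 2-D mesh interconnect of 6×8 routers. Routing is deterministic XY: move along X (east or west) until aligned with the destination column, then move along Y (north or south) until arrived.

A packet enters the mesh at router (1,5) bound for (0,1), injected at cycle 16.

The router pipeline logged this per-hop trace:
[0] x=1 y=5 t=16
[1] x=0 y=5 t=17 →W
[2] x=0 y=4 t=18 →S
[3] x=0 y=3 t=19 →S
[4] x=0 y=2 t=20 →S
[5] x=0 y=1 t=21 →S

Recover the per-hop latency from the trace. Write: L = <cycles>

L = 1

From hop 0 (16) to hop 1 (17): +1 cycles.
That increment is L by definition: L = 1.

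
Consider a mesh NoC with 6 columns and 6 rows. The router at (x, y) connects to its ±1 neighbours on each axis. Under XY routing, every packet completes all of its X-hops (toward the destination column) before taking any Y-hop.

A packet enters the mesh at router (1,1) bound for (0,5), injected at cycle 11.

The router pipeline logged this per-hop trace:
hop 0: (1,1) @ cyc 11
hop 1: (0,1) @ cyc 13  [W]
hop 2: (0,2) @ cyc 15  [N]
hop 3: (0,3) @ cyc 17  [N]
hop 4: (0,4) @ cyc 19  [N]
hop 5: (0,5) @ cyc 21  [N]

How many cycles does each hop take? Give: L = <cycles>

Between hops 0 and 1 the cycle counter advances 13 − 11 = 2.
Per-hop latency L = Δcyc = 2.

L = 2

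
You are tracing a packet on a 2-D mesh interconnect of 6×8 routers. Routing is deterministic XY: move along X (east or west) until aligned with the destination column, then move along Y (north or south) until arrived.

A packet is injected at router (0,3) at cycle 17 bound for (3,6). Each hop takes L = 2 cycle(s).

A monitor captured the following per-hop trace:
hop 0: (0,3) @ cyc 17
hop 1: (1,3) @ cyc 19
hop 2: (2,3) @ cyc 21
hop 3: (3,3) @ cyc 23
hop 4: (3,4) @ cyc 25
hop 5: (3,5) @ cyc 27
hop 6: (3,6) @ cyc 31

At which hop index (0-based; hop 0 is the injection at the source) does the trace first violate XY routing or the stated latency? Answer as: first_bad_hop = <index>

first_bad_hop = 6

hop 1: step (+1,+0), +2 cyc — ok
hop 2: step (+1,+0), +2 cyc — ok
hop 3: step (+1,+0), +2 cyc — ok
hop 4: step (+0,+1), +2 cyc — ok
hop 5: step (+0,+1), +2 cyc — ok
hop 6: step (+0,+1), +4 cyc — BAD: Δcyc=4≠L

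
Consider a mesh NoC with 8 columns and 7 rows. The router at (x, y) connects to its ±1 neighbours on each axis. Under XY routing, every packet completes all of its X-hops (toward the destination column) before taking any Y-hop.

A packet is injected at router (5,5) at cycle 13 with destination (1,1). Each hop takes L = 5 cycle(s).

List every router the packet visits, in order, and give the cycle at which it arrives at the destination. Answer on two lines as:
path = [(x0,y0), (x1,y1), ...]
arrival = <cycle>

path = [(5,5), (4,5), (3,5), (2,5), (1,5), (1,4), (1,3), (1,2), (1,1)]
arrival = 53

hop 0: (5,5) @ cyc 13
hop 1: (4,5) @ cyc 18  [W]
hop 2: (3,5) @ cyc 23  [W]
hop 3: (2,5) @ cyc 28  [W]
hop 4: (1,5) @ cyc 33  [W]
hop 5: (1,4) @ cyc 38  [S]
hop 6: (1,3) @ cyc 43  [S]
hop 7: (1,2) @ cyc 48  [S]
hop 8: (1,1) @ cyc 53  [S]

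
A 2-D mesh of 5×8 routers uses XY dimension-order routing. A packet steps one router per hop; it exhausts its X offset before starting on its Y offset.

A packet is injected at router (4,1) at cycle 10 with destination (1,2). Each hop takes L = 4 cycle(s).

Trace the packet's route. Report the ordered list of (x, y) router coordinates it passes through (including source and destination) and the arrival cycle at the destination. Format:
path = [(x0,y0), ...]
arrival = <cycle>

path = [(4,1), (3,1), (2,1), (1,1), (1,2)]
arrival = 26

src (4,1)  cyc=10
W→(3,1)  cyc=14
W→(2,1)  cyc=18
W→(1,1)  cyc=22
N→(1,2)  cyc=26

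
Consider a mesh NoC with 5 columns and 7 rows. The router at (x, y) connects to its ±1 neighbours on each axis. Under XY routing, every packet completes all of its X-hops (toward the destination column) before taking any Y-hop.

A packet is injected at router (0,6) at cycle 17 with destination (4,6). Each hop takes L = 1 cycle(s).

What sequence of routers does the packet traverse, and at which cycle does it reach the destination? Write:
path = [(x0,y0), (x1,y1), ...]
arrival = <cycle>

src (0,6)  cyc=17
E→(1,6)  cyc=18
E→(2,6)  cyc=19
E→(3,6)  cyc=20
E→(4,6)  cyc=21

path = [(0,6), (1,6), (2,6), (3,6), (4,6)]
arrival = 21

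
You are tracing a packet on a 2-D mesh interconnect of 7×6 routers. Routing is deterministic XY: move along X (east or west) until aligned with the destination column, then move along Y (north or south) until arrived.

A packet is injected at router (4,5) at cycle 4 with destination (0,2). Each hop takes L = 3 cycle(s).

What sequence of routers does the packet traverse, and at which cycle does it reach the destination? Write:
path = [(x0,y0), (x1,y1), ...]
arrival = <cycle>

path = [(4,5), (3,5), (2,5), (1,5), (0,5), (0,4), (0,3), (0,2)]
arrival = 25

#0 — 4,5 | c4
#1 — 3,5 | c7 | W
#2 — 2,5 | c10 | W
#3 — 1,5 | c13 | W
#4 — 0,5 | c16 | W
#5 — 0,4 | c19 | S
#6 — 0,3 | c22 | S
#7 — 0,2 | c25 | S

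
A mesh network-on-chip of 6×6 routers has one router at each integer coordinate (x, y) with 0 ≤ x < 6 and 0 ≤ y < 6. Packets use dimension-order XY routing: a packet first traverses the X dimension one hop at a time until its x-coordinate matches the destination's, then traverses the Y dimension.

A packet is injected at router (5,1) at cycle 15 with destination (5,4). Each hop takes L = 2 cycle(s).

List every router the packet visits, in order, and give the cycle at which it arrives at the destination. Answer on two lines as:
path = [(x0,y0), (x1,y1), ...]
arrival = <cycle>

  0. router=(5,1) cycle=15 (inject)
  1. router=(5,2) cycle=17 dir=N
  2. router=(5,3) cycle=19 dir=N
  3. router=(5,4) cycle=21 dir=N

path = [(5,1), (5,2), (5,3), (5,4)]
arrival = 21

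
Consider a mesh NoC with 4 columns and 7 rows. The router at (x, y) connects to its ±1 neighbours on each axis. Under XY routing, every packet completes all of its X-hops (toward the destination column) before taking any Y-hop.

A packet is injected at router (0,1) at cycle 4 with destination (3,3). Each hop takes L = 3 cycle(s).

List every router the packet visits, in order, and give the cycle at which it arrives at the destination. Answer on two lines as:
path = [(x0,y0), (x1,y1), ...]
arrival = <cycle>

[0] x=0 y=1 t=4
[1] x=1 y=1 t=7 →E
[2] x=2 y=1 t=10 →E
[3] x=3 y=1 t=13 →E
[4] x=3 y=2 t=16 →N
[5] x=3 y=3 t=19 →N

path = [(0,1), (1,1), (2,1), (3,1), (3,2), (3,3)]
arrival = 19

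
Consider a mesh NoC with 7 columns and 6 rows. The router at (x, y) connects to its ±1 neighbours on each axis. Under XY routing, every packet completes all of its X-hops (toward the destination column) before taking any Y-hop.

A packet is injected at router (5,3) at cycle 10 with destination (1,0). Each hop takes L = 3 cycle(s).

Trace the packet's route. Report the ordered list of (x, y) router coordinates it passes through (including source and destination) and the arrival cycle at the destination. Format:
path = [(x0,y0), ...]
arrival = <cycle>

[0] x=5 y=3 t=10
[1] x=4 y=3 t=13 →W
[2] x=3 y=3 t=16 →W
[3] x=2 y=3 t=19 →W
[4] x=1 y=3 t=22 →W
[5] x=1 y=2 t=25 →S
[6] x=1 y=1 t=28 →S
[7] x=1 y=0 t=31 →S

path = [(5,3), (4,3), (3,3), (2,3), (1,3), (1,2), (1,1), (1,0)]
arrival = 31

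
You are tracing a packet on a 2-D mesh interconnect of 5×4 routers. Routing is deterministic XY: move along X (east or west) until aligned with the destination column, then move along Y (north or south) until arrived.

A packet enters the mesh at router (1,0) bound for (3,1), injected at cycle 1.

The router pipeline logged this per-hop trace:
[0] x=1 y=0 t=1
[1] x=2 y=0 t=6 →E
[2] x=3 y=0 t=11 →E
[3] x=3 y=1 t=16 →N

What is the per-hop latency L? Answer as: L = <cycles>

Between hops 0 and 1 the cycle counter advances 6 − 1 = 5.
That increment is L by definition: L = 5.

L = 5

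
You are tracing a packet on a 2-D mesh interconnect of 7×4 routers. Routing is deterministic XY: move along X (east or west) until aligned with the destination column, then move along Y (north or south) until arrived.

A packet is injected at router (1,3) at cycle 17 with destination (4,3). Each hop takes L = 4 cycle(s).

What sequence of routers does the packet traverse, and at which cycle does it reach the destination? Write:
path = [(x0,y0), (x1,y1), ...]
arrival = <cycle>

path = [(1,3), (2,3), (3,3), (4,3)]
arrival = 29

  0. router=(1,3) cycle=17 (inject)
  1. router=(2,3) cycle=21 dir=E
  2. router=(3,3) cycle=25 dir=E
  3. router=(4,3) cycle=29 dir=E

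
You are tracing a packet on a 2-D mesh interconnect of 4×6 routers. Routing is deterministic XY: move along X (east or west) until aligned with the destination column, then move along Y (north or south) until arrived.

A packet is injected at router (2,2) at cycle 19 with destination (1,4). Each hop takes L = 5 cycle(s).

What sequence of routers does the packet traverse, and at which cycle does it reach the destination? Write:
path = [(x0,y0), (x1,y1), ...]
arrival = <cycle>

t=19: at (2,2)
t=24: at (1,2) after W
t=29: at (1,3) after N
t=34: at (1,4) after N

path = [(2,2), (1,2), (1,3), (1,4)]
arrival = 34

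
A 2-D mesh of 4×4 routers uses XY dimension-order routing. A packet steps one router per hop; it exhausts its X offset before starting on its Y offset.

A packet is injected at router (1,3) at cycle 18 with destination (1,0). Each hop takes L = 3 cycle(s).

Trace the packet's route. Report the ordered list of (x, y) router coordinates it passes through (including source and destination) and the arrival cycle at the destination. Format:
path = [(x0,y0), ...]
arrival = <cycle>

path = [(1,3), (1,2), (1,1), (1,0)]
arrival = 27

  0. router=(1,3) cycle=18 (inject)
  1. router=(1,2) cycle=21 dir=S
  2. router=(1,1) cycle=24 dir=S
  3. router=(1,0) cycle=27 dir=S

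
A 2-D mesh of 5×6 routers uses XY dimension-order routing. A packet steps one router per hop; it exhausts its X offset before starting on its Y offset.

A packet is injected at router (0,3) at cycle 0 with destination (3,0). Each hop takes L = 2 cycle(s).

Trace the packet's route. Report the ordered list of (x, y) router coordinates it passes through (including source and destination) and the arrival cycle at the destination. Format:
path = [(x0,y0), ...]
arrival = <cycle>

#0 — 0,3 | c0
#1 — 1,3 | c2 | E
#2 — 2,3 | c4 | E
#3 — 3,3 | c6 | E
#4 — 3,2 | c8 | S
#5 — 3,1 | c10 | S
#6 — 3,0 | c12 | S

path = [(0,3), (1,3), (2,3), (3,3), (3,2), (3,1), (3,0)]
arrival = 12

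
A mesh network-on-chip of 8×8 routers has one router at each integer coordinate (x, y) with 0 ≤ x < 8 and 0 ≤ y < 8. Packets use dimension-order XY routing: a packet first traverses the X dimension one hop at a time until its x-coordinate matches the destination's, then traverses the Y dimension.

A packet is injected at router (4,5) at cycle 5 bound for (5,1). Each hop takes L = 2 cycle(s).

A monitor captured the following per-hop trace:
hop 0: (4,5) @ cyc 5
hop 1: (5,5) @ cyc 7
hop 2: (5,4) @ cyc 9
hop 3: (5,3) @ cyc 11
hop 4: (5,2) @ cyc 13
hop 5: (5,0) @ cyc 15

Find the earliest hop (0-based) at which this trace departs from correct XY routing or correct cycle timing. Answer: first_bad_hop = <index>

  1: Δx=+1 Δy=+0 Δt=2 [ok]
  2: Δx=+0 Δy=-1 Δt=2 [ok]
  3: Δx=+0 Δy=-1 Δt=2 [ok]
  4: Δx=+0 Δy=-1 Δt=2 [ok]
  5: Δx=+0 Δy=-2 Δt=2 [BAD: non-unit step]

first_bad_hop = 5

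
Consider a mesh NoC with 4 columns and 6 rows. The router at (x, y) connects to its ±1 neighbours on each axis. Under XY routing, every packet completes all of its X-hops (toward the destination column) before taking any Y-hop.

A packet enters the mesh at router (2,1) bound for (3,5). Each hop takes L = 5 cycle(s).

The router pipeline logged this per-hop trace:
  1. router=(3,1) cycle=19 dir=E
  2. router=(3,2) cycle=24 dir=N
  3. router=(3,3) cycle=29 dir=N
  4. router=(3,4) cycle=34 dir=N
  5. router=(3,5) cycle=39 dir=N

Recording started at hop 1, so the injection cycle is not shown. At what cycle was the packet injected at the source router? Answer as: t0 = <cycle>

The first recorded entry is hop 1 at cycle 19.
So t0 = 19 − 1·5 = 14.

t0 = 14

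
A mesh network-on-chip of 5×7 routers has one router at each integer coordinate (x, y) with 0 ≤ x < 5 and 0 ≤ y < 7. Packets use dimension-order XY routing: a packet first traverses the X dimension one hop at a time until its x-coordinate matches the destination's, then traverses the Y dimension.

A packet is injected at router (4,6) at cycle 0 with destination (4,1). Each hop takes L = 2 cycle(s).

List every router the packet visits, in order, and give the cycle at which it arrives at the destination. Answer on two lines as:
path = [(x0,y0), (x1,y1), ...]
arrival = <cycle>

path = [(4,6), (4,5), (4,4), (4,3), (4,2), (4,1)]
arrival = 10

src (4,6)  cyc=0
S→(4,5)  cyc=2
S→(4,4)  cyc=4
S→(4,3)  cyc=6
S→(4,2)  cyc=8
S→(4,1)  cyc=10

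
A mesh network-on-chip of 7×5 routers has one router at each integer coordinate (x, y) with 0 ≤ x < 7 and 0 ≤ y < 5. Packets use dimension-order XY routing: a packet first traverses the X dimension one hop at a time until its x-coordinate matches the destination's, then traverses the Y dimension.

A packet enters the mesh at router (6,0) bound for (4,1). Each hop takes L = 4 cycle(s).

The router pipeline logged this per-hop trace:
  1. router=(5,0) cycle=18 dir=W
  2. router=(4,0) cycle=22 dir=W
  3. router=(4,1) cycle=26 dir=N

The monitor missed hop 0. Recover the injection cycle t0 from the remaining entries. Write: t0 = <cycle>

At hop 1 the cycle is 18; in general cyc_k = t0 + kL.
So t0 = 18 − 1·4 = 14.

t0 = 14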